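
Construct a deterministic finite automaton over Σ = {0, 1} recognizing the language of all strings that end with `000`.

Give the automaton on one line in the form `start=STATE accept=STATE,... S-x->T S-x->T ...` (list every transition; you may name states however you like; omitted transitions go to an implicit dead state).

start=q0 accept=q3 q0-0->q1 q0-1->q0 q1-0->q2 q1-1->q0 q2-0->q3 q2-1->q0 q3-0->q3 q3-1->q0

Let each state record the length of the longest suffix of the input read so far that is also a prefix of `000`. q1 means the last symbol is `0`; q2 means the last 2 symbols are `00`; q3 means the last 3 symbols are `000`. Accept only at q3, where the string currently ends in `000`.
A 4-state machine:
        0   1  
>  q0   q1  q0 
   q1   q2  q0 
   q2   q3  q0 
 * q3   q3  q0 
(> = start, * = accepting)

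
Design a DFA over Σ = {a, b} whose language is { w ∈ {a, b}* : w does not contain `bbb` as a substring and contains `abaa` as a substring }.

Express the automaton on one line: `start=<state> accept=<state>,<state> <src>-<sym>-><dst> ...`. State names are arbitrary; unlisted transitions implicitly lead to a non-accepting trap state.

Run two small machines in parallel and take their product. The first has 4 states tracking partial matches of the forbidden pattern `bbb`; the second has 5 states tracking whether and how much of `abaa` has been seen. A product state is a pair (one from each), accepting exactly when both do. Equivalent product states are then merged.
With 10 states:
        a   b  
>  s0   s1  s2 
   s1   s1  s3 
   s2   s1  s4 
   s3   s5  s4 
   s4   s1  s6 
   s5   s7  s3 
   s6   s6  s6 
 * s7   s7  s8 
 * s8   s7  s9 
 * s9   s7  s6 
(> = start, * = accepting)

start=s0 accept=s7,s8,s9 s0-a->s1 s0-b->s2 s1-a->s1 s1-b->s3 s2-a->s1 s2-b->s4 s3-a->s5 s3-b->s4 s4-a->s1 s4-b->s6 s5-a->s7 s5-b->s3 s6-a->s6 s6-b->s6 s7-a->s7 s7-b->s8 s8-a->s7 s8-b->s9 s9-a->s7 s9-b->s6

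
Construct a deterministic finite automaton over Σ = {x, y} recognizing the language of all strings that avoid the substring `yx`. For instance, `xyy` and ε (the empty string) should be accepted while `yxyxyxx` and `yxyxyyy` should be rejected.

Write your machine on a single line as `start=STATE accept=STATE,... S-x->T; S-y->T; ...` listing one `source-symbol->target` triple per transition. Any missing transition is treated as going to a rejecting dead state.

start=s0; accept=s0,s1; s0-x->s0; s0-y->s1; s1-x->s2; s1-y->s1; s2-x->s2; s2-y->s2

Track partial matches of the forbidden pattern `yx`. State s2 is a dead state reached once `yx` has occurred; every other state accepts. s0 means no part of `yx` is currently matched.
With 3 states:
        x   y  
>* s0   s0  s1 
 * s1   s2  s1 
   s2   s2  s2 
(> = start, * = accepting)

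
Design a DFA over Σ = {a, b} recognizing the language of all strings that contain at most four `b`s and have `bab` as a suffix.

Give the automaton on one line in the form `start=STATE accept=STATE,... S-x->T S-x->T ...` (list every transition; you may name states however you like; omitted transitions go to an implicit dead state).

start=q0 accept=q5,q9,q13 q0-a->q0 q0-b->q1 q1-a->q2 q1-b->q3 q2-a->q4 q2-b->q5 q3-a->q6 q3-b->q7 q4-a->q4 q4-b->q3 q5-a->q6 q5-b->q7 q6-a->q8 q6-b->q9 q7-a->q10 q7-b->q11 q8-a->q8 q8-b->q7 q9-a->q10 q9-b->q11 q10-a->q12 q10-b->q13 q11-a->q14 q11-b->q15 q12-a->q12 q12-b->q11 q13-a->q14 q13-b->q15 q14-a->q16 q14-b->q17 q15-a->q18 q15-b->q15 q16-a->q16 q16-b->q15 q17-a->q18 q17-b->q15 q18-a->q19 q18-b->q17 q19-a->q19 q19-b->q15

Build one automaton per condition and run them in lockstep. The first has 6 states tracking the count of `b`s, saturating at 5; the second has 4 states tracking how much of the suffix `bab` has currently been matched. A product state is a pair (one from each), accepting exactly when both do.
          a    b  
>  q0     q0   q1 
   q1     q2   q3 
   q2     q4   q5 
   q3     q6   q7 
   q4     q4   q3 
 * q5     q6   q7 
   q6     q8   q9 
   q7    q10  q11 
   q8     q8   q7 
 * q9    q10  q11 
   q10   q12  q13 
   q11   q14  q15 
   q12   q12  q11 
 * q13   q14  q15 
   q14   q16  q17 
   q15   q18  q15 
   q16   q16  q15 
   q17   q18  q15 
   q18   q19  q17 
   q19   q19  q15 
(> = start, * = accepting)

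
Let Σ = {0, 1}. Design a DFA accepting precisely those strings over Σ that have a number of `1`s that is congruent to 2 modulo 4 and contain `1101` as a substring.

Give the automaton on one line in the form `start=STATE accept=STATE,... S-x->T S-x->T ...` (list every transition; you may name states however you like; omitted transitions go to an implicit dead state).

start=q0 accept=q19 q0-0->q0 q0-1->q1 q1-0->q2 q1-1->q3 q2-0->q2 q2-1->q4 q3-0->q5 q3-1->q6 q4-0->q7 q4-1->q6 q5-0->q7 q5-1->q8 q6-0->q9 q6-1->q10 q7-0->q7 q7-1->q11 q8-0->q8 q8-1->q12 q9-0->q13 q9-1->q12 q10-0->q14 q10-1->q15 q11-0->q13 q11-1->q10 q12-0->q12 q12-1->q16 q13-0->q13 q13-1->q17 q14-0->q0 q14-1->q16 q15-0->q18 q15-1->q3 q16-0->q16 q16-1->q19 q17-0->q0 q17-1->q15 q18-0->q2 q18-1->q19 q19-0->q19 q19-1->q8

Handle the two conditions separately and then intersect. One (4 states) tracks the count of `1`s modulo 4; the other (5 states) tracks whether and how much of `1101` has been seen. Each combined state is a pair, one component from each; accept when both components accept.
20 states suffice.
          0    1  
>  q0     q0   q1 
   q1     q2   q3 
   q2     q2   q4 
   q3     q5   q6 
   q4     q7   q6 
   q5     q7   q8 
   q6     q9  q10 
   q7     q7  q11 
   q8     q8  q12 
   q9    q13  q12 
   q10   q14  q15 
   q11   q13  q10 
   q12   q12  q16 
   q13   q13  q17 
   q14    q0  q16 
   q15   q18   q3 
   q16   q16  q19 
   q17    q0  q15 
   q18    q2  q19 
 * q19   q19   q8 
(> = start, * = accepting)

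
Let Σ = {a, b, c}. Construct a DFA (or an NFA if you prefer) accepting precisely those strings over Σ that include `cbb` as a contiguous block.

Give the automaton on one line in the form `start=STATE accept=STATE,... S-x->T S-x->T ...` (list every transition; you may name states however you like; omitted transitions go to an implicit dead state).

Track how much of `cbb` has been matched so far: state s0 is no progress, s3 is the absorbing accept state reached once `cbb` has occurred. Intermediate states record partial matches; on a mismatch, fall back to the longest reusable overlap.
With 4 states:
        a   b   c  
>  s0   s0  s0  s1 
   s1   s0  s2  s1 
   s2   s0  s3  s1 
 * s3   s3  s3  s3 
(> = start, * = accepting)

start=s0 accept=s3 s0-a->s0 s0-b->s0 s0-c->s1 s1-a->s0 s1-b->s2 s1-c->s1 s2-a->s0 s2-b->s3 s2-c->s1 s3-a->s3 s3-b->s3 s3-c->s3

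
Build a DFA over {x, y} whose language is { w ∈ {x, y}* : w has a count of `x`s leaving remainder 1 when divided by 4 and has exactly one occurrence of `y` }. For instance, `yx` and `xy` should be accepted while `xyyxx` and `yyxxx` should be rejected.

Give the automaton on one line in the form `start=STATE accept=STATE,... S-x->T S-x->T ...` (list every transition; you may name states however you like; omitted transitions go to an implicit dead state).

Run two small machines in parallel and take their product. The first has 4 states tracking the count of `x`s modulo 4; the second has 3 states tracking the count of `y`s, saturating at 2. A product state is a pair (one from each), accepting exactly when both do. Minimizing collapses redundant product states.
9 states suffice.
        x   y  
>  q0   q1  q2 
   q1   q3  q4 
   q2   q4  q5 
   q3   q6  q7 
 * q4   q7  q5 
   q5   q5  q5 
   q6   q0  q8 
   q7   q8  q5 
   q8   q2  q5 
(> = start, * = accepting)

start=q0 accept=q4 q0-x->q1 q0-y->q2 q1-x->q3 q1-y->q4 q2-x->q4 q2-y->q5 q3-x->q6 q3-y->q7 q4-x->q7 q4-y->q5 q5-x->q5 q5-y->q5 q6-x->q0 q6-y->q8 q7-x->q8 q7-y->q5 q8-x->q2 q8-y->q5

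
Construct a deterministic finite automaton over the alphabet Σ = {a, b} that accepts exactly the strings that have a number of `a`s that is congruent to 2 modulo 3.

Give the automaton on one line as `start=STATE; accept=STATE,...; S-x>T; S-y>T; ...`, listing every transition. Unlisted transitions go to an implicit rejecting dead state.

start=S0; accept=S2; S0-a>S1; S0-b>S0; S1-a>S2; S1-b>S1; S2-a>S0; S2-b>S2

Keep the running count of `a`s modulo 3: each `a` advances along the cycle S0 → S1 → S2 → S0 while other symbols loop. Accept at S2.
3 states suffice.
        a   b  
>  S0   S1  S0 
   S1   S2  S1 
 * S2   S0  S2 
(> = start, * = accepting)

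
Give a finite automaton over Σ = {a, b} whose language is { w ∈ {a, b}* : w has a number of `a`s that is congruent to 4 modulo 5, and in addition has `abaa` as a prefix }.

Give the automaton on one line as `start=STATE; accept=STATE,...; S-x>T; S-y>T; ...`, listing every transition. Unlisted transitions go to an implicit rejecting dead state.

Handle the two conditions separately and then intersect. One (5 states) tracks the count of `a`s modulo 5; the other (6 states) tracks whether the input so far still matches the prefix `abaa`. Each combined state is a pair, one component from each; accept when both components accept. Minimizing collapses redundant product states.
10 states suffice.
        a   b  
>  q0   q1  q2 
   q1   q2  q3 
   q2   q2  q2 
   q3   q4  q2 
   q4   q5  q2 
   q5   q6  q5 
 * q6   q7  q6 
   q7   q8  q7 
   q8   q9  q8 
   q9   q5  q9 
(> = start, * = accepting)

start=q0; accept=q6; q0-a>q1; q0-b>q2; q1-a>q2; q1-b>q3; q2-a>q2; q2-b>q2; q3-a>q4; q3-b>q2; q4-a>q5; q4-b>q2; q5-a>q6; q5-b>q5; q6-a>q7; q6-b>q6; q7-a>q8; q7-b>q7; q8-a>q9; q8-b>q8; q9-a>q5; q9-b>q9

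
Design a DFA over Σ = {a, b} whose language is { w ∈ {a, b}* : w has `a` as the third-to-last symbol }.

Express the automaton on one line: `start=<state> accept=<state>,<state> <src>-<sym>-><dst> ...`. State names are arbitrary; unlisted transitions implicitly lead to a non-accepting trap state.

Because acceptance depends on a position counted from the end, the machine has to buffer the most recent 3 symbols. Make each state the string of the last up-to-3 symbols read; on input `x` shift the window left and append `x`. Accept when the buffered window has length 3 and begins with `a`.
With 15 states:
          a    b  
>  q0     q1   q2 
   q1     q3   q4 
   q2     q5   q6 
   q3     q7   q8 
   q4     q9  q10 
   q5    q11  q12 
   q6    q13  q14 
 * q7     q7   q8 
 * q8     q9  q10 
 * q9    q11  q12 
 * q10   q13  q14 
   q11    q7   q8 
   q12    q9  q10 
   q13   q11  q12 
   q14   q13  q14 
(> = start, * = accepting)

start=q0 accept=q7,q8,q9,q10 q0-a->q1 q0-b->q2 q1-a->q3 q1-b->q4 q2-a->q5 q2-b->q6 q3-a->q7 q3-b->q8 q4-a->q9 q4-b->q10 q5-a->q11 q5-b->q12 q6-a->q13 q6-b->q14 q7-a->q7 q7-b->q8 q8-a->q9 q8-b->q10 q9-a->q11 q9-b->q12 q10-a->q13 q10-b->q14 q11-a->q7 q11-b->q8 q12-a->q9 q12-b->q10 q13-a->q11 q13-b->q12 q14-a->q13 q14-b->q14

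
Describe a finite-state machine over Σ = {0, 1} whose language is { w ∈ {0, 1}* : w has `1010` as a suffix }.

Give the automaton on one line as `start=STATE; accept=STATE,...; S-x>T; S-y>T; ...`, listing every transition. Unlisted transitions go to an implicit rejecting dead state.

Remember how much of `1010` the current input suffix matches. State A means no match yet; B means the last symbol is `1`; C means the last 2 symbols are `10`; D means the last 3 symbols are `101`; E means the last 4 symbols are `1010`. Only E accepts. On a mismatch, fall back to the longest proper suffix that is still a prefix of `1010`.
With 5 states:
       0  1 
>  A   A  B 
   B   C  B 
   C   A  D 
   D   E  B 
 * E   A  D 
(> = start, * = accepting)

start=A; accept=E; A-0>A; A-1>B; B-0>C; B-1>B; C-0>A; C-1>D; D-0>E; D-1>B; E-0>A; E-1>D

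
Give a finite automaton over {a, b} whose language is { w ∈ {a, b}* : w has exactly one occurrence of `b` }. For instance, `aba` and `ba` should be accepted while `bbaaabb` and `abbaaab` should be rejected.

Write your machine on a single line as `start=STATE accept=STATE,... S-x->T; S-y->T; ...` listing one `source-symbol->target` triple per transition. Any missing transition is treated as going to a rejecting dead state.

Only the number of `b`s matters, and only up to 2. Make a chain q0 → q1 → q2 advanced by each `b` (with q2 absorbing); every other symbol self-loops. The accepting set is {q1}.
3 states suffice.
        a   b  
>  q0   q0  q1 
 * q1   q1  q2 
   q2   q2  q2 
(> = start, * = accepting)

start=q0; accept=q1; q0-a->q0; q0-b->q1; q1-a->q1; q1-b->q2; q2-a->q2; q2-b->q2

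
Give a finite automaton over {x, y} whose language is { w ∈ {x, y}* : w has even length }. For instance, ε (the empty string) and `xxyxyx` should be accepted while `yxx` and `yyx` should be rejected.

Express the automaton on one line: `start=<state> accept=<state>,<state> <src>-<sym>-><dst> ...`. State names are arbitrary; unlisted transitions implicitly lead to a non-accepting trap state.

start=A accept=A A-x->B A-y->B B-x->A B-y->A

Only the length mod 2 matters, so use a 2-cycle: from any state, every input symbol moves to the next state, wrapping B back to A. Mark A accepting.
With 2 states:
       x  y 
>* A   B  B 
   B   A  A 
(> = start, * = accepting)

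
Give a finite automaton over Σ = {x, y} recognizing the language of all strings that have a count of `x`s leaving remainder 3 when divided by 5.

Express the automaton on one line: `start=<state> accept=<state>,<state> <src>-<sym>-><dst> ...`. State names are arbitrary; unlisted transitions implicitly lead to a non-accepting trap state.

start=q0 accept=q3 q0-x->q1 q0-y->q0 q1-x->q2 q1-y->q1 q2-x->q3 q2-y->q2 q3-x->q4 q3-y->q3 q4-x->q0 q4-y->q4

The only thing that matters is how many `x`s have appeared, reduced mod 5. Use one state per residue: q0 for 0, …, q4 for 4. Reading `x` moves to the next residue; anything else stays put. q3 is accepting.
5 states suffice.
        x   y  
>  q0   q1  q0 
   q1   q2  q1 
   q2   q3  q2 
 * q3   q4  q3 
   q4   q0  q4 
(> = start, * = accepting)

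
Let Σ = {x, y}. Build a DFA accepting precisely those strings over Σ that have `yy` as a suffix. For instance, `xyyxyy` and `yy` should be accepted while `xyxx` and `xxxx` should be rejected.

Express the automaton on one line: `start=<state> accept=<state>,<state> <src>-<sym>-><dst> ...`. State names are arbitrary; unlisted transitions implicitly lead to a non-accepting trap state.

start=A accept=C A-x->A A-y->B B-x->A B-y->C C-x->A C-y->C

Remember how much of `yy` the current input suffix matches. State A means no match yet; B means the last symbol is `y`; C means the last 2 symbols are `yy`. Only C accepts. On a mismatch, fall back to the longest proper suffix that is still a prefix of `yy`.
A 3-state machine:
       x  y 
>  A   A  B 
   B   A  C 
 * C   A  C 
(> = start, * = accepting)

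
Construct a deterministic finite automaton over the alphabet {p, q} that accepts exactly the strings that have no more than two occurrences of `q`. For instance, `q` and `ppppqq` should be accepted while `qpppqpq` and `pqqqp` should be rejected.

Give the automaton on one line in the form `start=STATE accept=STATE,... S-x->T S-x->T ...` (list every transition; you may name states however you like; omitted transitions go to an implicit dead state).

start=s0 accept=s0,s1,s2 s0-p->s0 s0-q->s1 s1-p->s1 s1-q->s2 s2-p->s2 s2-q->s3 s3-p->s3 s3-q->s3

Only the number of `q`s matters, and only up to 3. Make a chain s0 → s1 → s2 → s3 advanced by each `q` (with s3 absorbing); every other symbol self-loops. The accepting set is {s0, s1, s2}.
        p   q  
>* s0   s0  s1 
 * s1   s1  s2 
 * s2   s2  s3 
   s3   s3  s3 
(> = start, * = accepting)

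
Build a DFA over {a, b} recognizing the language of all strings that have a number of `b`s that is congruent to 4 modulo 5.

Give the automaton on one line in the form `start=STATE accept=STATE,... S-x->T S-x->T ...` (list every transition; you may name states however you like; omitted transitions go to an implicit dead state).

start=q0 accept=q4 q0-a->q0 q0-b->q1 q1-a->q1 q1-b->q2 q2-a->q2 q2-b->q3 q3-a->q3 q3-b->q4 q4-a->q4 q4-b->q0

Keep the running count of `b`s modulo 5: each `b` advances along the cycle q0 → q1 → q2 → q3 → q4 → q0 while other symbols loop. Accept at q4.
5 states suffice.
        a   b  
>  q0   q0  q1 
   q1   q1  q2 
   q2   q2  q3 
   q3   q3  q4 
 * q4   q4  q0 
(> = start, * = accepting)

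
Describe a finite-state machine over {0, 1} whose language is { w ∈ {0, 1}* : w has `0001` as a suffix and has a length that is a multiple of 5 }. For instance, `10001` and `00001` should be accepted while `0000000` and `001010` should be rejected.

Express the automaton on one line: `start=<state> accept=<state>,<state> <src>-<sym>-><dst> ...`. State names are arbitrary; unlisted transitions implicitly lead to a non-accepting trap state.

Run two small machines in parallel and take their product. The first has 5 states tracking how much of the suffix `0001` has currently been matched; the second has 5 states tracking the input length modulo 5. A product state is a pair (one from each), accepting exactly when both do. Equivalent product states are then merged.
9 states suffice.
        0   1  
>  q0   q1  q1 
   q1   q2  q3 
   q2   q4  q5 
   q3   q5  q5 
   q4   q6  q7 
   q5   q7  q7 
   q6   q0  q8 
   q7   q0  q0 
 * q8   q1  q1 
(> = start, * = accepting)

start=q0 accept=q8 q0-0->q1 q0-1->q1 q1-0->q2 q1-1->q3 q2-0->q4 q2-1->q5 q3-0->q5 q3-1->q5 q4-0->q6 q4-1->q7 q5-0->q7 q5-1->q7 q6-0->q0 q6-1->q8 q7-0->q0 q7-1->q0 q8-0->q1 q8-1->q1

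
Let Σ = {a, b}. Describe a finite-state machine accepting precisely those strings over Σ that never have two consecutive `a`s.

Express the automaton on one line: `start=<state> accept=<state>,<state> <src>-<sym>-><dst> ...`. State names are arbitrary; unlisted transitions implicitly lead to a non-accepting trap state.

This is the complement of 'contains `aa`'. Use the same substring-matching states — q0 through q2 holding how much of `aa` has just been matched — but flip the accepting set: everything except the trap q2 accepts.
A 3-state machine:
        a   b  
>* q0   q1  q0 
 * q1   q2  q0 
   q2   q2  q2 
(> = start, * = accepting)

start=q0 accept=q0,q1 q0-a->q1 q0-b->q0 q1-a->q2 q1-b->q0 q2-a->q2 q2-b->q2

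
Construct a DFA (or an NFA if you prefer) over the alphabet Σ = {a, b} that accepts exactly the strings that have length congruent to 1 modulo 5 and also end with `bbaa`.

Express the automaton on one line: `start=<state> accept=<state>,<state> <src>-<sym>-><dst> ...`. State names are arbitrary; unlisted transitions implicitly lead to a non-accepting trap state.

start=q0 accept=q8 q0-a->q1 q0-b->q1 q1-a->q2 q1-b->q2 q2-a->q3 q2-b->q4 q3-a->q5 q3-b->q5 q4-a->q5 q4-b->q6 q5-a->q0 q5-b->q0 q6-a->q7 q6-b->q0 q7-a->q8 q7-b->q1 q8-a->q2 q8-b->q2

Build one automaton per condition and run them in lockstep. The first has 5 states tracking the input length modulo 5; the second has 5 states tracking how much of the suffix `bbaa` has currently been matched. A product state is a pair (one from each), accepting exactly when both do. Equivalent product states are then merged.
        a   b  
>  q0   q1  q1 
   q1   q2  q2 
   q2   q3  q4 
   q3   q5  q5 
   q4   q5  q6 
   q5   q0  q0 
   q6   q7  q0 
   q7   q8  q1 
 * q8   q2  q2 
(> = start, * = accepting)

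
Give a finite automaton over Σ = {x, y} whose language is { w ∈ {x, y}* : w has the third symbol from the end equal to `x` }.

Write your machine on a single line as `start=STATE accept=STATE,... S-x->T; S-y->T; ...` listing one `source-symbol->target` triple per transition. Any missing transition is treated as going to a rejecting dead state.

start=q0; accept=q7,q8,q9,q10; q0-x->q1; q0-y->q2; q1-x->q3; q1-y->q4; q2-x->q5; q2-y->q6; q3-x->q7; q3-y->q8; q4-x->q9; q4-y->q10; q5-x->q11; q5-y->q12; q6-x->q13; q6-y->q14; q7-x->q7; q7-y->q8; q8-x->q9; q8-y->q10; q9-x->q11; q9-y->q12; q10-x->q13; q10-y->q14; q11-x->q7; q11-y->q8; q12-x->q9; q12-y->q10; q13-x->q11; q13-y->q12; q14-x->q13; q14-y->q14

Because acceptance depends on a position counted from the end, the machine has to buffer the most recent 3 symbols. Make each state the string of the last up-to-3 symbols read; on input `x` shift the window left and append `x`. Accept when the buffered window has length 3 and begins with `x`.
15 states suffice.
          x    y  
>  q0     q1   q2 
   q1     q3   q4 
   q2     q5   q6 
   q3     q7   q8 
   q4     q9  q10 
   q5    q11  q12 
   q6    q13  q14 
 * q7     q7   q8 
 * q8     q9  q10 
 * q9    q11  q12 
 * q10   q13  q14 
   q11    q7   q8 
   q12    q9  q10 
   q13   q11  q12 
   q14   q13  q14 
(> = start, * = accepting)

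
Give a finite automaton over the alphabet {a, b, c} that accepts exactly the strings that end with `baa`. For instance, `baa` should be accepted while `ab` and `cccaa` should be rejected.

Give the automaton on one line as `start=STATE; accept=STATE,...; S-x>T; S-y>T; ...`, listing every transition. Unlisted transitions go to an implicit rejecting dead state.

Remember how much of `baa` the current input suffix matches. State q0 means no match yet; q1 means the last symbol is `b`; q2 means the last 2 symbols are `ba`; q3 means the last 3 symbols are `baa`. Only q3 accepts. On a mismatch, fall back to the longest proper suffix that is still a prefix of `baa`.
With 4 states:
        a   b   c  
>  q0   q0  q1  q0 
   q1   q2  q1  q0 
   q2   q3  q1  q0 
 * q3   q0  q1  q0 
(> = start, * = accepting)

start=q0; accept=q3; q0-a>q0; q0-b>q1; q0-c>q0; q1-a>q2; q1-b>q1; q1-c>q0; q2-a>q3; q2-b>q1; q2-c>q0; q3-a>q0; q3-b>q1; q3-c>q0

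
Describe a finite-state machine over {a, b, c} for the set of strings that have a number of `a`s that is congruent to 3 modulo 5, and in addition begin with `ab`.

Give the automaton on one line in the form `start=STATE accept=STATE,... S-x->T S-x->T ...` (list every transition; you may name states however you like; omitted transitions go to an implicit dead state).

Build one automaton per condition and run them in lockstep. One (5 states) tracks the count of `a`s modulo 5; the other (4 states) tracks whether the input so far still matches the prefix `ab`. Each combined state is a pair, one component from each; accept when both components accept. Equivalent product states are then merged.
An 8-state machine:
        a   b   c  
>  s0   s1  s2  s2 
   s1   s2  s3  s2 
   s2   s2  s2  s2 
   s3   s4  s3  s3 
   s4   s5  s4  s4 
 * s5   s6  s5  s5 
   s6   s7  s6  s6 
   s7   s3  s7  s7 
(> = start, * = accepting)

start=s0 accept=s5 s0-a->s1 s0-b->s2 s0-c->s2 s1-a->s2 s1-b->s3 s1-c->s2 s2-a->s2 s2-b->s2 s2-c->s2 s3-a->s4 s3-b->s3 s3-c->s3 s4-a->s5 s4-b->s4 s4-c->s4 s5-a->s6 s5-b->s5 s5-c->s5 s6-a->s7 s6-b->s6 s6-c->s6 s7-a->s3 s7-b->s7 s7-c->s7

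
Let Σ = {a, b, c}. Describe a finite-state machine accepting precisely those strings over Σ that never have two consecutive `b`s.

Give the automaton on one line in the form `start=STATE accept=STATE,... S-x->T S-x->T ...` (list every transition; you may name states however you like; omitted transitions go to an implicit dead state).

This is the complement of 'contains `bb`'. Use the same substring-matching states — s0 through s2 holding how much of `bb` has just been matched — but flip the accepting set: everything except the trap s2 accepts.
With 3 states:
        a   b   c  
>* s0   s0  s1  s0 
 * s1   s0  s2  s0 
   s2   s2  s2  s2 
(> = start, * = accepting)

start=s0 accept=s0,s1 s0-a->s0 s0-b->s1 s0-c->s0 s1-a->s0 s1-b->s2 s1-c->s0 s2-a->s2 s2-b->s2 s2-c->s2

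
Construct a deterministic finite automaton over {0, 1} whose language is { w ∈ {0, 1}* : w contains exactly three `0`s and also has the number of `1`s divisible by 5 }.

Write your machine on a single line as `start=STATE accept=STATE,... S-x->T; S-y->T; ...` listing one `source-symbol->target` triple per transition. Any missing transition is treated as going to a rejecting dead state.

Build one automaton per condition and run them in lockstep. The first has 5 states tracking the count of `0`s, saturating at 4; the second has 5 states tracking the count of `1`s modulo 5. A product state is a pair (one from each), accepting exactly when both do. Equivalent product states are then merged.
21 states suffice.
          0    1  
>  q0     q1   q2 
   q1     q3   q4 
   q2     q4   q5 
   q3     q6   q7 
   q4     q7   q8 
   q5     q8   q9 
 * q6    q10  q11 
   q7    q11  q12 
   q8    q12  q13 
   q9    q13  q14 
   q10   q10  q10 
   q11   q10  q15 
   q12   q15  q16 
   q13   q16  q17 
   q14   q17   q0 
   q15   q10  q18 
   q16   q18  q19 
   q17   q19   q1 
   q18   q10  q20 
   q19   q20   q3 
   q20   q10   q6 
(> = start, * = accepting)

start=q0; accept=q6; q0-0->q1; q0-1->q2; q1-0->q3; q1-1->q4; q2-0->q4; q2-1->q5; q3-0->q6; q3-1->q7; q4-0->q7; q4-1->q8; q5-0->q8; q5-1->q9; q6-0->q10; q6-1->q11; q7-0->q11; q7-1->q12; q8-0->q12; q8-1->q13; q9-0->q13; q9-1->q14; q10-0->q10; q10-1->q10; q11-0->q10; q11-1->q15; q12-0->q15; q12-1->q16; q13-0->q16; q13-1->q17; q14-0->q17; q14-1->q0; q15-0->q10; q15-1->q18; q16-0->q18; q16-1->q19; q17-0->q19; q17-1->q1; q18-0->q10; q18-1->q20; q19-0->q20; q19-1->q3; q20-0->q10; q20-1->q6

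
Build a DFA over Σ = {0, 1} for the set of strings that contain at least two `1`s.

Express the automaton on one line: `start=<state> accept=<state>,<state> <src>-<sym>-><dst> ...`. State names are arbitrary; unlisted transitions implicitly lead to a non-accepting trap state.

start=s0 accept=s2,s3 s0-0->s0 s0-1->s1 s1-0->s1 s1-1->s2 s2-0->s2 s2-1->s3 s3-0->s3 s3-1->s3

Count `1`s, saturating at 3: states s0 through s2 mean 0 through 2 `1`s seen; s3 means more than 2. Each `1` increments (capped at s3); other symbols loop. Accept from {s2, s3}.
        0   1  
>  s0   s0  s1 
   s1   s1  s2 
 * s2   s2  s3 
 * s3   s3  s3 
(> = start, * = accepting)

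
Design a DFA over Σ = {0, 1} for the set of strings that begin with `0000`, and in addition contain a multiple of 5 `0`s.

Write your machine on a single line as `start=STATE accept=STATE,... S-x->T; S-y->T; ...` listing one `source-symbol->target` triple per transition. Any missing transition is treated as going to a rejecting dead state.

Build one automaton per condition and run them in lockstep. The first has 6 states tracking whether the input so far still matches the prefix `0000`; the second has 5 states tracking the count of `0`s modulo 5. A product state is a pair (one from each), accepting exactly when both do.
With 14 states:
          0    1  
>  q0     q1   q2 
   q1     q3   q4 
   q2     q4   q2 
   q3     q5   q6 
   q4     q6   q4 
   q5     q7   q8 
   q6     q8   q6 
   q7     q9   q7 
   q8    q10   q8 
 * q9    q11   q9 
   q10    q2  q10 
   q11   q12  q11 
   q12   q13  q12 
   q13    q7  q13 
(> = start, * = accepting)

start=q0; accept=q9; q0-0->q1; q0-1->q2; q1-0->q3; q1-1->q4; q2-0->q4; q2-1->q2; q3-0->q5; q3-1->q6; q4-0->q6; q4-1->q4; q5-0->q7; q5-1->q8; q6-0->q8; q6-1->q6; q7-0->q9; q7-1->q7; q8-0->q10; q8-1->q8; q9-0->q11; q9-1->q9; q10-0->q2; q10-1->q10; q11-0->q12; q11-1->q11; q12-0->q13; q12-1->q12; q13-0->q7; q13-1->q13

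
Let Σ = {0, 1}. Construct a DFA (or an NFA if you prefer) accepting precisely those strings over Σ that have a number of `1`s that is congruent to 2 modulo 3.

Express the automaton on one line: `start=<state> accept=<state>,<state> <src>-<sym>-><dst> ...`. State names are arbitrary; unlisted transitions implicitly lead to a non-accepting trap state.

start=S0 accept=S2 S0-0->S0 S0-1->S1 S1-0->S1 S1-1->S2 S2-0->S2 S2-1->S0

Keep the running count of `1`s modulo 3: each `1` advances along the cycle S0 → S1 → S2 → S0 while other symbols loop. Accept at S2.
        0   1  
>  S0   S0  S1 
   S1   S1  S2 
 * S2   S2  S0 
(> = start, * = accepting)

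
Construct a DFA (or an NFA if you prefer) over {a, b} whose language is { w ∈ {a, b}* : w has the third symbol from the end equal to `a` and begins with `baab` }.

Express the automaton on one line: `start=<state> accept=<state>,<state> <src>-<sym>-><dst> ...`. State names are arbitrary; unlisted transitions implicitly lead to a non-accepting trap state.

start=s0 accept=s16,s17,s18,s23 s0-a->s1 s0-b->s2 s1-a->s3 s1-b->s4 s2-a->s5 s2-b->s6 s3-a->s7 s3-b->s8 s4-a->s9 s4-b->s10 s5-a->s11 s5-b->s12 s6-a->s13 s6-b->s14 s7-a->s7 s7-b->s8 s8-a->s9 s8-b->s10 s9-a->s15 s9-b->s12 s10-a->s13 s10-b->s14 s11-a->s7 s11-b->s16 s12-a->s9 s12-b->s10 s13-a->s15 s13-b->s12 s14-a->s13 s14-b->s14 s15-a->s7 s15-b->s8 s16-a->s17 s16-b->s18 s17-a->s19 s17-b->s20 s18-a->s21 s18-b->s22 s19-a->s23 s19-b->s16 s20-a->s17 s20-b->s18 s21-a->s19 s21-b->s20 s22-a->s21 s22-b->s22 s23-a->s23 s23-b->s16

Handle the two conditions separately and then intersect. One (15 states) tracks the last 3 symbols read; the other (6 states) tracks whether the input so far still matches the prefix `baab`. Each combined state is a pair, one component from each; accept when both components accept.
A 24-state machine:
          a    b  
>  s0     s1   s2 
   s1     s3   s4 
   s2     s5   s6 
   s3     s7   s8 
   s4     s9  s10 
   s5    s11  s12 
   s6    s13  s14 
   s7     s7   s8 
   s8     s9  s10 
   s9    s15  s12 
   s10   s13  s14 
   s11    s7  s16 
   s12    s9  s10 
   s13   s15  s12 
   s14   s13  s14 
   s15    s7   s8 
 * s16   s17  s18 
 * s17   s19  s20 
 * s18   s21  s22 
   s19   s23  s16 
   s20   s17  s18 
   s21   s19  s20 
   s22   s21  s22 
 * s23   s23  s16 
(> = start, * = accepting)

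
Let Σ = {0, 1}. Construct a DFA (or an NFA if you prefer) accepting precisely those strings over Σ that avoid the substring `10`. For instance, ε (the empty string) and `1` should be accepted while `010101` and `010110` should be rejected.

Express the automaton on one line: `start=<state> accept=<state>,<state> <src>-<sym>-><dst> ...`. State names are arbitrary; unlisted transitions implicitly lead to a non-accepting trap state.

start=s0 accept=s0,s1 s0-0->s0 s0-1->s1 s1-0->s2 s1-1->s1 s2-0->s2 s2-1->s2

This is the complement of 'contains `10`'. Use the same substring-matching states — s0 through s2 holding how much of `10` has just been matched — but flip the accepting set: everything except the trap s2 accepts.
3 states suffice.
        0   1  
>* s0   s0  s1 
 * s1   s2  s1 
   s2   s2  s2 
(> = start, * = accepting)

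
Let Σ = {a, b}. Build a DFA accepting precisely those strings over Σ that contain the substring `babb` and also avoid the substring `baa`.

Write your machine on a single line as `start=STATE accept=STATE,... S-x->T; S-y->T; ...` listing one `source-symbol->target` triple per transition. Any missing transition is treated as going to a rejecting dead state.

Handle the two conditions separately and then intersect. One (5 states) tracks whether and how much of `babb` has been seen; the other (4 states) tracks partial matches of the forbidden pattern `baa`. Each combined state is a pair, one component from each; accept when both components accept.
11 states suffice.
          a    b  
>  q0     q0   q1 
   q1     q2   q1 
   q2     q3   q4 
   q3     q3   q5 
   q4     q2   q6 
   q5     q7   q5 
 * q6     q8   q6 
   q7     q3   q9 
 * q8    q10   q6 
   q9     q7  q10 
   q10   q10  q10 
(> = start, * = accepting)

start=q0; accept=q6,q8; q0-a->q0; q0-b->q1; q1-a->q2; q1-b->q1; q2-a->q3; q2-b->q4; q3-a->q3; q3-b->q5; q4-a->q2; q4-b->q6; q5-a->q7; q5-b->q5; q6-a->q8; q6-b->q6; q7-a->q3; q7-b->q9; q8-a->q10; q8-b->q6; q9-a->q7; q9-b->q10; q10-a->q10; q10-b->q10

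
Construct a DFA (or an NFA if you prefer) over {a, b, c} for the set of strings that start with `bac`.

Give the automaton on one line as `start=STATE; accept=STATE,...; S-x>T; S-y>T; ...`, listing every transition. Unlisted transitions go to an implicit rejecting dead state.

Check the first 3 symbols one by one: q0 through q2 record how many have matched `bac` so far; any wrong symbol goes to the dead state q4. After all 3 match we enter the accepting sink q3.
        a   b   c  
>  q0   q4  q1  q4 
   q1   q2  q4  q4 
   q2   q4  q4  q3 
 * q3   q3  q3  q3 
   q4   q4  q4  q4 
(> = start, * = accepting)

start=q0; accept=q3; q0-a>q4; q0-b>q1; q0-c>q4; q1-a>q2; q1-b>q4; q1-c>q4; q2-a>q4; q2-b>q4; q2-c>q3; q3-a>q3; q3-b>q3; q3-c>q3; q4-a>q4; q4-b>q4; q4-c>q4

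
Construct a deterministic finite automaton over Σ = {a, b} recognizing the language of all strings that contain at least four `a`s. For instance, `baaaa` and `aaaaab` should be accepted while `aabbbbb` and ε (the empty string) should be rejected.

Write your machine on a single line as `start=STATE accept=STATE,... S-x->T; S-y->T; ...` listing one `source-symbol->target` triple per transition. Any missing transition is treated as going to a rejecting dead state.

start=q0; accept=q4,q5; q0-a->q1; q0-b->q0; q1-a->q2; q1-b->q1; q2-a->q3; q2-b->q2; q3-a->q4; q3-b->q3; q4-a->q5; q4-b->q4; q5-a->q5; q5-b->q5

Count `a`s, saturating at 5: states q0 through q4 mean 0 through 4 `a`s seen; q5 means more than 4. Each `a` increments (capped at q5); other symbols loop. Accept from {q4, q5}.
With 6 states:
        a   b  
>  q0   q1  q0 
   q1   q2  q1 
   q2   q3  q2 
   q3   q4  q3 
 * q4   q5  q4 
 * q5   q5  q5 
(> = start, * = accepting)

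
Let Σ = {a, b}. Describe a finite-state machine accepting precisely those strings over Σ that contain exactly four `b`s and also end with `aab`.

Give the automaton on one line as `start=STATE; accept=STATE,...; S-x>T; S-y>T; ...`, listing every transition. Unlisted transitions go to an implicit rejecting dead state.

Build one automaton per condition and run them in lockstep. The first has 6 states tracking the count of `b`s, saturating at 5; the second has 4 states tracking how much of the suffix `aab` has currently been matched. A product state is a pair (one from each), accepting exactly when both do. Minimizing collapses redundant product states.
An 8-state machine:
        a   b  
>  S0   S0  S1 
   S1   S1  S2 
   S2   S2  S3 
   S3   S4  S5 
   S4   S6  S5 
   S5   S5  S5 
   S6   S6  S7 
 * S7   S5  S5 
(> = start, * = accepting)

start=S0; accept=S7; S0-a>S0; S0-b>S1; S1-a>S1; S1-b>S2; S2-a>S2; S2-b>S3; S3-a>S4; S3-b>S5; S4-a>S6; S4-b>S5; S5-a>S5; S5-b>S5; S6-a>S6; S6-b>S7; S7-a>S5; S7-b>S5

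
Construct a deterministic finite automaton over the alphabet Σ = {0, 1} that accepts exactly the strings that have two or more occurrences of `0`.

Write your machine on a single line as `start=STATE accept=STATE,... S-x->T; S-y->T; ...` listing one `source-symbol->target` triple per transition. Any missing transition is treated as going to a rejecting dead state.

start=q0; accept=q2,q3; q0-0->q1; q0-1->q0; q1-0->q2; q1-1->q1; q2-0->q3; q2-1->q2; q3-0->q3; q3-1->q3

Only the number of `0`s matters, and only up to 3. Make a chain q0 → q1 → q2 → q3 advanced by each `0` (with q3 absorbing); every other symbol self-loops. The accepting set is {q2, q3}.
        0   1  
>  q0   q1  q0 
   q1   q2  q1 
 * q2   q3  q2 
 * q3   q3  q3 
(> = start, * = accepting)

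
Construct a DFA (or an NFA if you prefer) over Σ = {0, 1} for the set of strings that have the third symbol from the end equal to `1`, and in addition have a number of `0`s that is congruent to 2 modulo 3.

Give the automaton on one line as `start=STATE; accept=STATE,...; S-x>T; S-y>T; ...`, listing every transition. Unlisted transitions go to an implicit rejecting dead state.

Run two small machines in parallel and take their product. One (15 states) tracks the last 3 symbols read; the other (3 states) tracks the count of `0`s modulo 3. Each combined state is a pair, one component from each; accept when both components accept. Equivalent product states are then merged.
14 states suffice.
          0    1  
>  q0     q1   q2 
   q1     q3   q4 
   q2     q5   q2 
   q3     q0   q6 
   q4     q7   q8 
   q5     q9   q4 
   q6     q0  q10 
   q7     q0  q11 
   q8    q12   q8 
 * q9     q0   q6 
   q10    q0  q13 
 * q11    q0  q10 
 * q12    q0  q11 
 * q13    q0  q13 
(> = start, * = accepting)

start=q0; accept=q9,q11,q12,q13; q0-0>q1; q0-1>q2; q1-0>q3; q1-1>q4; q2-0>q5; q2-1>q2; q3-0>q0; q3-1>q6; q4-0>q7; q4-1>q8; q5-0>q9; q5-1>q4; q6-0>q0; q6-1>q10; q7-0>q0; q7-1>q11; q8-0>q12; q8-1>q8; q9-0>q0; q9-1>q6; q10-0>q0; q10-1>q13; q11-0>q0; q11-1>q10; q12-0>q0; q12-1>q11; q13-0>q0; q13-1>q13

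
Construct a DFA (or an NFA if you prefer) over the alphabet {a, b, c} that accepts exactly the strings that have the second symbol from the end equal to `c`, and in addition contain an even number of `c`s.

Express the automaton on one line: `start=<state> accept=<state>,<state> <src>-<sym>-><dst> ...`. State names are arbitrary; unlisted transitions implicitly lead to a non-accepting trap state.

Run two small machines in parallel and take their product. The first has 13 states tracking the last 2 symbols read; the second has 2 states tracking the count of `c`s modulo 2. A product state is a pair (one from each), accepting exactly when both do.
A 22-state machine:
          a    b    c  
>  S0     S1   S2   S3 
   S1     S4   S5   S6 
   S2     S7   S8   S9 
   S3    S10  S11  S12 
   S4     S4   S5   S6 
   S5     S7   S8   S9 
   S6    S10  S11  S12 
   S7     S4   S5   S6 
   S8     S7   S8   S9 
   S9    S10  S11  S12 
   S10   S13  S14  S15 
   S11   S16  S17  S18 
 * S12   S19  S20  S21 
   S13   S13  S14  S15 
   S14   S16  S17  S18 
   S15   S19  S20  S21 
   S16   S13  S14  S15 
   S17   S16  S17  S18 
   S18   S19  S20  S21 
 * S19    S4   S5   S6 
 * S20    S7   S8   S9 
   S21   S10  S11  S12 
(> = start, * = accepting)

start=S0 accept=S12,S19,S20 S0-a->S1 S0-b->S2 S0-c->S3 S1-a->S4 S1-b->S5 S1-c->S6 S2-a->S7 S2-b->S8 S2-c->S9 S3-a->S10 S3-b->S11 S3-c->S12 S4-a->S4 S4-b->S5 S4-c->S6 S5-a->S7 S5-b->S8 S5-c->S9 S6-a->S10 S6-b->S11 S6-c->S12 S7-a->S4 S7-b->S5 S7-c->S6 S8-a->S7 S8-b->S8 S8-c->S9 S9-a->S10 S9-b->S11 S9-c->S12 S10-a->S13 S10-b->S14 S10-c->S15 S11-a->S16 S11-b->S17 S11-c->S18 S12-a->S19 S12-b->S20 S12-c->S21 S13-a->S13 S13-b->S14 S13-c->S15 S14-a->S16 S14-b->S17 S14-c->S18 S15-a->S19 S15-b->S20 S15-c->S21 S16-a->S13 S16-b->S14 S16-c->S15 S17-a->S16 S17-b->S17 S17-c->S18 S18-a->S19 S18-b->S20 S18-c->S21 S19-a->S4 S19-b->S5 S19-c->S6 S20-a->S7 S20-b->S8 S20-c->S9 S21-a->S10 S21-b->S11 S21-c->S12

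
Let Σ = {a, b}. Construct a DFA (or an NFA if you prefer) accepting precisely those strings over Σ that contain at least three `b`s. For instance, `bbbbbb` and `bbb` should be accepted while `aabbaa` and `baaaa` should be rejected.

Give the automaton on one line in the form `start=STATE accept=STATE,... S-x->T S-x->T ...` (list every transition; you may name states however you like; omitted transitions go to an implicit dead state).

start=s0 accept=s3,s4 s0-a->s0 s0-b->s1 s1-a->s1 s1-b->s2 s2-a->s2 s2-b->s3 s3-a->s3 s3-b->s4 s4-a->s4 s4-b->s4

Count `b`s, saturating at 4: states s0 through s3 mean 0 through 3 `b`s seen; s4 means more than 3. Each `b` increments (capped at s4); other symbols loop. Accept from {s3, s4}.
5 states suffice.
        a   b  
>  s0   s0  s1 
   s1   s1  s2 
   s2   s2  s3 
 * s3   s3  s4 
 * s4   s4  s4 
(> = start, * = accepting)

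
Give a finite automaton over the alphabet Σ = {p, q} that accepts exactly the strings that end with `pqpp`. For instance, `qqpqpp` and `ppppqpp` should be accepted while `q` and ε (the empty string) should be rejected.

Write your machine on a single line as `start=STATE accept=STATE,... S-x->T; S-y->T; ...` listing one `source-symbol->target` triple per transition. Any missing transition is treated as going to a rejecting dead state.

start=A; accept=E; A-p->B; A-q->A; B-p->B; B-q->C; C-p->D; C-q->A; D-p->E; D-q->C; E-p->B; E-q->C

Let each state record the length of the longest suffix of the input read so far that is also a prefix of `pqpp`. B means the last symbol is `p`; C means the last 2 symbols are `pq`; D means the last 3 symbols are `pqp`; E means the last 4 symbols are `pqpp`. Accept only at E, where the string currently ends in `pqpp`.
5 states suffice.
       p  q 
>  A   B  A 
   B   B  C 
   C   D  A 
   D   E  C 
 * E   B  C 
(> = start, * = accepting)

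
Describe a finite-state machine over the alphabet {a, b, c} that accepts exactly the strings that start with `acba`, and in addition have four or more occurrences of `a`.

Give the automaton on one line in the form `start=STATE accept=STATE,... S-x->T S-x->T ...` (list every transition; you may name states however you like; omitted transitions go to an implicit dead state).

Build one automaton per condition and run them in lockstep. One (6 states) tracks whether the input so far still matches the prefix `acba`; the other (6 states) tracks the count of `a`s, saturating at 5. Each combined state is a pair, one component from each; accept when both components accept. Minimizing collapses redundant product states.
An 8-state machine:
        a   b   c  
>  q0   q1  q2  q2 
   q1   q2  q2  q3 
   q2   q2  q2  q2 
   q3   q2  q4  q2 
   q4   q5  q2  q2 
   q5   q6  q5  q5 
   q6   q7  q6  q6 
 * q7   q7  q7  q7 
(> = start, * = accepting)

start=q0 accept=q7 q0-a->q1 q0-b->q2 q0-c->q2 q1-a->q2 q1-b->q2 q1-c->q3 q2-a->q2 q2-b->q2 q2-c->q2 q3-a->q2 q3-b->q4 q3-c->q2 q4-a->q5 q4-b->q2 q4-c->q2 q5-a->q6 q5-b->q5 q5-c->q5 q6-a->q7 q6-b->q6 q6-c->q6 q7-a->q7 q7-b->q7 q7-c->q7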